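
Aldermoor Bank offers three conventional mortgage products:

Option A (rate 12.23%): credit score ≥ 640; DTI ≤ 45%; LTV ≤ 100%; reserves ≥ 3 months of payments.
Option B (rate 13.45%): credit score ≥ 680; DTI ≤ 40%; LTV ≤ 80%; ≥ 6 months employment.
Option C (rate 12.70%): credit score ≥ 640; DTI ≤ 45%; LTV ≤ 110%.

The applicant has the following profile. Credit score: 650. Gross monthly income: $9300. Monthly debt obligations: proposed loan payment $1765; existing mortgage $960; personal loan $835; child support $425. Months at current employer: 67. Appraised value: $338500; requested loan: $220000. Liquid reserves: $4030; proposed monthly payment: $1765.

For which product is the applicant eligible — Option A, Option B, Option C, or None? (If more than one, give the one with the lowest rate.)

Option C

Total debts = (1,765 + 960 + 835 + 425) = 3,985; DTI = 3,985/9,300 = 42.8%.
LTV = 220,000/338,500 = 65%.
Reserves = 4,030/1,765 = 2.3 months.
Option A: score 650 ≥ 640; DTI 42.8% ≤ 45%; LTV 65% ≤ 100%; reserves 2.3 < 3 mo → does not qualify.
Option B: score 650 < 680; DTI 42.8% > 40%; LTV 65% ≤ 80%; employment 67 ≥ 6 mo → does not qualify.
Option C: score 650 ≥ 640; DTI 42.8% ≤ 45%; LTV 65% ≤ 110% → qualifies.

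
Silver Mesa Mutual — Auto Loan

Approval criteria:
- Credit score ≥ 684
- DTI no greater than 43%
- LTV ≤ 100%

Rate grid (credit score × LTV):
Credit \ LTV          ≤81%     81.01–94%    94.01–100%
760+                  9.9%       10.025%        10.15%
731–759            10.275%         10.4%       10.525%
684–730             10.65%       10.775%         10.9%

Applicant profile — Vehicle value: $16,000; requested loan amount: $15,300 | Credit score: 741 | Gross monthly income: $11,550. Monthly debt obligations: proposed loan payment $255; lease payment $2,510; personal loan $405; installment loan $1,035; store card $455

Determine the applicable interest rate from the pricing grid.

10.525%

Credit score 741 ≥ 684; Total monthly debts = (255 + 2,510 + 405 + 1,035 + 455) = 4,660. DTI = 4,660/11,550 = 40.3% ≤ 43%
LTV = 15,300/16,000 = 95.6% ≤ 100%
Score 741 is in the 731–759 band; LTV 95.6% is in the 94.01–100% band → 10.525%.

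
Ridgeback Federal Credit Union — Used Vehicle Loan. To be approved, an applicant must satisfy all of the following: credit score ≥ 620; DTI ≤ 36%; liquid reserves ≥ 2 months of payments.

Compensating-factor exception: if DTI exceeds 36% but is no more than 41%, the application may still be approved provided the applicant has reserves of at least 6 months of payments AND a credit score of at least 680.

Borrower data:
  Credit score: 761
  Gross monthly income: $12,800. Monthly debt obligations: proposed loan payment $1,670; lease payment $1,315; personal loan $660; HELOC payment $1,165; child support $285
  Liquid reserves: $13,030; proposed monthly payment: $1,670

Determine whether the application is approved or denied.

Approved

Credit score 761 ≥ 620 (meets base)
Total debts = (1,670 + 1,315 + 660 + 1,165 + 285) = 5,095. DTI = 5,095/12,800 = 39.8% > 36% — standard DTI limit exceeded.
Reserves = 13,030/1,670 = 7.8 months ≥ 2
DTI 39.8% is within the 36%–41% exception band; checking compensating factors.
Override check — reserves: 7.8 mo (ok); score: 761 (ok).
Both compensating conditions met → exception applies.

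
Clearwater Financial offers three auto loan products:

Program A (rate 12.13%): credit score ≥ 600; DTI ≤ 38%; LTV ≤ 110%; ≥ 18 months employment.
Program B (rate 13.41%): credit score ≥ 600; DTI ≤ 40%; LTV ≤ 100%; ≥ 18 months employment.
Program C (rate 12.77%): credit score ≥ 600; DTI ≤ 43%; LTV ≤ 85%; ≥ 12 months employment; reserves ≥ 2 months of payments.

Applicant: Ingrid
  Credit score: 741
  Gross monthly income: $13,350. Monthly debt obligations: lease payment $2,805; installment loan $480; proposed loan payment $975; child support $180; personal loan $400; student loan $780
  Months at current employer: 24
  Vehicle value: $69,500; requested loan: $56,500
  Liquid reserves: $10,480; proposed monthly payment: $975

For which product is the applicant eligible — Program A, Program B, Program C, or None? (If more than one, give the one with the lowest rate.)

Program C

Total debts = (2,805 + 480 + 975 + 180 + 400 + 780) = 5,620; DTI = 5,620/13,350 = 42.1%.
LTV = 56,500/69,500 = 81.3%.
Reserves = 10,480/975 = 10.7 months.
Program A: score 741 ≥ 600; DTI 42.1% > 38%; LTV 81.3% ≤ 110%; employment 24 ≥ 18 mo → does not qualify.
Program B: score 741 ≥ 600; DTI 42.1% > 40%; LTV 81.3% ≤ 100%; employment 24 ≥ 18 mo → does not qualify.
Program C: score 741 ≥ 600; DTI 42.1% ≤ 43%; LTV 81.3% ≤ 85%; employment 24 ≥ 12 mo; reserves 10.7 ≥ 2 mo → qualifies.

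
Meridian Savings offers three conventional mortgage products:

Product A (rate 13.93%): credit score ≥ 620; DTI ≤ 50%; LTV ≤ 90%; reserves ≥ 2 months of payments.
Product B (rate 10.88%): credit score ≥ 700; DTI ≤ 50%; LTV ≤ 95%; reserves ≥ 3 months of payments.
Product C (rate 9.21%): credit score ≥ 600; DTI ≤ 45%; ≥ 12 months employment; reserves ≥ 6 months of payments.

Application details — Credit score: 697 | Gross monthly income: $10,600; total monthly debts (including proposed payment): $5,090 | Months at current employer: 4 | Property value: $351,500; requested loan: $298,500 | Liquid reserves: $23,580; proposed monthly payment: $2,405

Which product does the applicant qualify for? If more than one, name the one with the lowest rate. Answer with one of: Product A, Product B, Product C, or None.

DTI = 5,090/10,600 = 48%.
LTV = 298,500/351,500 = 84.9%.
Reserves = 23,580/2,405 = 9.8 months.
Product A: score 697 ≥ 620; DTI 48% ≤ 50%; LTV 84.9% ≤ 90%; reserves 9.8 ≥ 2 mo → qualifies.
Product B: score 697 < 700; DTI 48% ≤ 50%; LTV 84.9% ≤ 95%; reserves 9.8 ≥ 3 mo → does not qualify.
Product C: score 697 ≥ 600; DTI 48% > 45%; employment 4 < 12 mo; reserves 9.8 ≥ 6 mo → does not qualify.

Product A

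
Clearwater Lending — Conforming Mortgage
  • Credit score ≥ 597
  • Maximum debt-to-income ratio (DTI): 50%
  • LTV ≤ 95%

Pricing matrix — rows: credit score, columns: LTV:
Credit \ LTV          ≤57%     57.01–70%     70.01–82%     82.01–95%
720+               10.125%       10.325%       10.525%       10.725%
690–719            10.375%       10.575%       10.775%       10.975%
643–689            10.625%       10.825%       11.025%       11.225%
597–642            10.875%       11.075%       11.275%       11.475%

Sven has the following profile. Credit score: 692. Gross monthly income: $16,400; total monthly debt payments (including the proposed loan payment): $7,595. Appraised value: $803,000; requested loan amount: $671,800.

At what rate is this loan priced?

Credit score 692 ≥ 597; Debt-to-income = 7,595/16,400 = 46.3% — meets 50% limit
LTV = 671,800/803,000 = 83.7% ≤ 95%
Credit 692 → row 690–719; LTV 83.7% → column 82.01–95%. Grid cell → 10.975%.

10.975%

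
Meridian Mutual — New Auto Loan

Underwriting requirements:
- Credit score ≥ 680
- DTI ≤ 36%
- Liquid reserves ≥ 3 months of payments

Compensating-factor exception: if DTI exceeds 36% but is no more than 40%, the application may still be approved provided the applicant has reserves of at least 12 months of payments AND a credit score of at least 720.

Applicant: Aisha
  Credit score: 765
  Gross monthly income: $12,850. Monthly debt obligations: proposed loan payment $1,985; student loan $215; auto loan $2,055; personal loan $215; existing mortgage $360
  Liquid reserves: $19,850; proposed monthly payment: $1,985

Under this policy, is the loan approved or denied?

Credit score 765 ≥ 680 (meets base)
Total debts = (1,985 + 215 + 2,055 + 215 + 360) = 4,830. DTI = 4,830/12,850 = 37.6% > 36% — standard DTI limit exceeded.
Liquid reserves cover 19,850/1,985 = 10.0 months — ≥ 3 required
37.6% falls in the override range (36%–40%), so the compensating-factor test applies.
Reserves 10.0 < 12 months; credit score 765 ≥ 720.
Override conditions not both satisfied; exception does not apply.

Denied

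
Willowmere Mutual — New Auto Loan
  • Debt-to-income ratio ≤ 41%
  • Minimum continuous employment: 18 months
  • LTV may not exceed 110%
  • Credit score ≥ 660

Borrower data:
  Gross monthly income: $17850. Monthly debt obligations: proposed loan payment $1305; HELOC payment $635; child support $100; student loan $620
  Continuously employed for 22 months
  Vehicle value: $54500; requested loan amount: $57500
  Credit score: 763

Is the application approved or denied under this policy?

Total monthly debts = (1,305 + 635 + 100 + 620) = 2,660. DTI: 2,660 ÷ 17,850 = 14.9%, within the 41% cap
Employment 22 ≥ 18 months
Loan-to-value = 57,500/54,500 = 105.5% — pass (110% max)
Credit score 763 ≥ 660 (meets)
All criteria satisfied.

Approved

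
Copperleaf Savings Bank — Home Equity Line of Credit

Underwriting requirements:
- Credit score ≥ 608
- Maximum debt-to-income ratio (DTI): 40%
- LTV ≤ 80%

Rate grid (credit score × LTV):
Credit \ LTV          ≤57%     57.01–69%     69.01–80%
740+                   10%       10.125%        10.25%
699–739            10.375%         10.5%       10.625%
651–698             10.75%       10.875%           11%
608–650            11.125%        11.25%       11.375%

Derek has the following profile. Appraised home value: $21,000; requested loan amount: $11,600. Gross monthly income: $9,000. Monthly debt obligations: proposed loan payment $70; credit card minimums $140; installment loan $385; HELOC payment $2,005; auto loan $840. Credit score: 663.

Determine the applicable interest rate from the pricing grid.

10.75%

Credit score 663 ≥ 608; Total monthly debts = (70 + 140 + 385 + 2,005 + 840) = 3,440. DTI: 3,440 ÷ 9,000 = 38.2%, within the 40% cap
LTV = 11,600/21,000 = 55.2% ≤ 80%
Score 663 is in the 651–698 band; LTV 55.2% is in the ≤57% band → 10.75%.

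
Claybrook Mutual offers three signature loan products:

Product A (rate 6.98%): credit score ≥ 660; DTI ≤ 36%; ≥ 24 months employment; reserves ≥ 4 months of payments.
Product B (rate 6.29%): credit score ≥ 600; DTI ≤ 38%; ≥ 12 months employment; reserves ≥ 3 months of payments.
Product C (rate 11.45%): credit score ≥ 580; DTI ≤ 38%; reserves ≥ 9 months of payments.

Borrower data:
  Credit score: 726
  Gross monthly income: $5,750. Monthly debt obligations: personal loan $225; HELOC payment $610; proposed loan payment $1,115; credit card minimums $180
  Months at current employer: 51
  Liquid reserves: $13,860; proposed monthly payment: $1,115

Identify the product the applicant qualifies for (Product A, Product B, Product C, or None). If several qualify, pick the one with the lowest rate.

Product B

Total debts = (225 + 610 + 1,115 + 180) = 2,130; DTI = 2,130/5,750 = 37%.
Reserves = 13,860/1,115 = 12.4 months.
Product A: score 726 ≥ 660; DTI 37% > 36%; employment 51 ≥ 24 mo; reserves 12.4 ≥ 4 mo → does not qualify.
Product B: score 726 ≥ 600; DTI 37% ≤ 38%; employment 51 ≥ 12 mo; reserves 12.4 ≥ 3 mo → qualifies.
Product C: score 726 ≥ 580; DTI 37% ≤ 38%; reserves 12.4 ≥ 9 mo → qualifies.
Qualifying: Product B, Product C. Lowest rate is 6.29% → Product B.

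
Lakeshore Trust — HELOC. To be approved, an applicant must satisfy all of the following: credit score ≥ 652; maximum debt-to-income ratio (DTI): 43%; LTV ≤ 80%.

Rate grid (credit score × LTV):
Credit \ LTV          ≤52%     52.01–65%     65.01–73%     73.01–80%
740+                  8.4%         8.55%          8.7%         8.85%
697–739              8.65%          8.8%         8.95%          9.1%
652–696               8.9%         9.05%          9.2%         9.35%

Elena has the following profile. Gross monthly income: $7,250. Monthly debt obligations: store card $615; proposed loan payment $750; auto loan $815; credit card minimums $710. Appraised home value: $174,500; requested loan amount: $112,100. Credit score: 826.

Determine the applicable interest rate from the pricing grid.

8.55%

Credit score 826 ≥ 652; Total monthly debts = (615 + 750 + 815 + 710) = 2,890. DTI: 2,890 ÷ 7,250 = 39.9%, within the 43% cap
Loan-to-value = 112,100/174,500 = 64.2% — pass (80% max)
Row: 826 falls in 740+. Column: 64.2% falls in 52.01–65%. Rate = 8.55%.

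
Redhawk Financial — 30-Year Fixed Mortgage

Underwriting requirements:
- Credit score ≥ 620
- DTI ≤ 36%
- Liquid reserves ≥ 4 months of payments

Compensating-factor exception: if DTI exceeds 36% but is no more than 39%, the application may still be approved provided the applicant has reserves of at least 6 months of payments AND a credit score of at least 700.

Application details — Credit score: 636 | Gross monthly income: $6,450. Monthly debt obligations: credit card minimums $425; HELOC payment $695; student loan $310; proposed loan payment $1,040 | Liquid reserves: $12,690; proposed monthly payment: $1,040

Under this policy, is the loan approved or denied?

Credit score 636 ≥ 620 (meets base)
Total debts = (425 + 695 + 310 + 1,040) = 2,470. DTI = 2,470/6,450 = 38.3% > 36% — standard DTI limit exceeded.
Reserves: 12,690 ÷ 1,040 = 12.2 months (meets 4-month minimum)
DTI 38.3% is within the 36%–39% exception band; checking compensating factors.
Reserves 12.2 ≥ 6 months; credit score 636 < 700.
Override conditions not both satisfied; exception does not apply.

Denied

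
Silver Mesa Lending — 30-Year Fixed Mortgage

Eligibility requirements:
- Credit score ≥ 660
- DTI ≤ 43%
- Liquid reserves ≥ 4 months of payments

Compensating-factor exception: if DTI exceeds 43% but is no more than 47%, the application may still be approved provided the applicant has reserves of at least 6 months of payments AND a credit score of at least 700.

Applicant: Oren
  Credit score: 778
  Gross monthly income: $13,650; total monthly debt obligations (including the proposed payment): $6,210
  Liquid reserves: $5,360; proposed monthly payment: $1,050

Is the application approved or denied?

Denied

Credit score 778 ≥ 660 (meets base)
DTI: 6,210 ÷ 13,650 = 45.5%, over the 43% base limit.
Reserves = 5,360/1,050 = 5.1 months ≥ 4
DTI 45.5% is within the 43%–47% exception band; checking compensating factors.
Override check — reserves: 5.1 mo (short of 6); score: 778 (ok).
Override conditions not both satisfied; exception does not apply.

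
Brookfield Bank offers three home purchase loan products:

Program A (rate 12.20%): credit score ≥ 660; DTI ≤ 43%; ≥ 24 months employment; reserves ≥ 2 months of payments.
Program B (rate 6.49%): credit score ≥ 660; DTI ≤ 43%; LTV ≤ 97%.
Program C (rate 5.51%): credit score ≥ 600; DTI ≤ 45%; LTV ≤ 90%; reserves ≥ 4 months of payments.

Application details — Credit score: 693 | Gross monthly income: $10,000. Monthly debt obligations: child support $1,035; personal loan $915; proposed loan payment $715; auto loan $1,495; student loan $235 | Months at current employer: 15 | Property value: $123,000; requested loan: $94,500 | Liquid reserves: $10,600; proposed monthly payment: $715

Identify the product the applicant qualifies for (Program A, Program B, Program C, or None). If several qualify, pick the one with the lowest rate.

Total debts = (1,035 + 915 + 715 + 1,495 + 235) = 4,395; DTI = 4,395/10,000 = 44%.
LTV = 94,500/123,000 = 76.8%.
Reserves = 10,600/715 = 14.8 months.
Program A: score 693 ≥ 660; DTI 44% > 43%; employment 15 < 24 mo; reserves 14.8 ≥ 2 mo → does not qualify.
Program B: score 693 ≥ 660; DTI 44% > 43%; LTV 76.8% ≤ 97% → does not qualify.
Program C: score 693 ≥ 600; DTI 44% ≤ 45%; LTV 76.8% ≤ 90%; reserves 14.8 ≥ 4 mo → qualifies.

Program C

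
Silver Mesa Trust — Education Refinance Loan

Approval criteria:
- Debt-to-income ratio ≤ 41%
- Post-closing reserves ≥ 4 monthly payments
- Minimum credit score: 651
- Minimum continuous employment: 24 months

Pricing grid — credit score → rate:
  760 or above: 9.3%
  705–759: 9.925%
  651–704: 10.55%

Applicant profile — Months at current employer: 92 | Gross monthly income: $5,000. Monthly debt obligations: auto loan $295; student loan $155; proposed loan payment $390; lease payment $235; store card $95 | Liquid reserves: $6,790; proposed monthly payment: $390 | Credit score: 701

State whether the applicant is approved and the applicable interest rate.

Approved at 10.55%

Credit score 701 ≥ 651 (meets minimum)
Total monthly debts = (295 + 155 + 390 + 235 + 95) = 1,170. Debt-to-income = 1,170/5,000 = 23.4% — meets 41% limit
Employment 92 ≥ 24 months
Reserves = 6,790/390 = 17.4 months ≥ 4
All requirements met. Score 701 falls in the 651–704 tier → 10.55%.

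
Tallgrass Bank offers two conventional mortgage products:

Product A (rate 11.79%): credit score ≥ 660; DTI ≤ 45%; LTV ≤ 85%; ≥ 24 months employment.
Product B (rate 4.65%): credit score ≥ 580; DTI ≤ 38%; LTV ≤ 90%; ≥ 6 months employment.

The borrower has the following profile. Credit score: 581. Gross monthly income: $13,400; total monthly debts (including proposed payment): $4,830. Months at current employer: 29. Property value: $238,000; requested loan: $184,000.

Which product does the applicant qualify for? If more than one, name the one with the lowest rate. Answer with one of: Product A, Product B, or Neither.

DTI = 4,830/13,400 = 36%.
LTV = 184,000/238,000 = 77.3%.
Product A: score 581 < 660; DTI 36% ≤ 45%; LTV 77.3% ≤ 85%; employment 29 ≥ 24 mo → does not qualify.
Product B: score 581 ≥ 580; DTI 36% ≤ 38%; LTV 77.3% ≤ 90%; employment 29 ≥ 6 mo → qualifies.

Product B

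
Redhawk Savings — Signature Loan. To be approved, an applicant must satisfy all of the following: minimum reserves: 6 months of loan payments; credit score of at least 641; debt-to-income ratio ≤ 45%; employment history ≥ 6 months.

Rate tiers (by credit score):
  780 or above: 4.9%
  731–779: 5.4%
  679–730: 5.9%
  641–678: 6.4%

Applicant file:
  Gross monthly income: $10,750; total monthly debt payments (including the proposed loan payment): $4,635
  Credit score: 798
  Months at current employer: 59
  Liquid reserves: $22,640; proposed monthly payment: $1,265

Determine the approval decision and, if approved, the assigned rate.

Approved at 4.9%

Credit score 798 ≥ 641 (meets minimum)
DTI: 4,635 ÷ 10,750 = 43.1%, within the 45% cap
Reserves: 22,640 ÷ 1,265 = 17.9 months (meets 6-month minimum)
Employment 59 ≥ 6 months
All requirements met. Score 798 falls in the 780 or above tier → 4.9%.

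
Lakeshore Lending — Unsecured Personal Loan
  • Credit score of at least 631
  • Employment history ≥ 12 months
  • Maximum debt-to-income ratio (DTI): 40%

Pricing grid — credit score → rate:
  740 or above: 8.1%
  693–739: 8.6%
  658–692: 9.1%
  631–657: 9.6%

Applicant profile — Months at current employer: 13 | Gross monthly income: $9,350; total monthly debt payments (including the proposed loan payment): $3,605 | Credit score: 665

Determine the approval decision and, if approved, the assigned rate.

Approved at 9.1%

Credit score 665 ≥ 631 (meets minimum)
DTI = 3,605/9,350 = 38.6% ≤ 40%
Employment 13 ≥ 12 months
All requirements met. Score 665 falls in the 658–692 tier → 9.1%.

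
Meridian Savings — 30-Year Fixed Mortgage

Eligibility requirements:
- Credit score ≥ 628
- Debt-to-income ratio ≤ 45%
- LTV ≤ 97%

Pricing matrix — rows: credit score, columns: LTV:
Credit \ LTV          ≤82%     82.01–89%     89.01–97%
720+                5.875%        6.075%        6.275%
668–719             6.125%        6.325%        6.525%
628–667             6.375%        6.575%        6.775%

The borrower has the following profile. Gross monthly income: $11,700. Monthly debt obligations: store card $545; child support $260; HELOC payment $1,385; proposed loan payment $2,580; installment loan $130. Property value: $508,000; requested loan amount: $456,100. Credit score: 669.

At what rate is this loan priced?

Credit score 669 ≥ 628; Total monthly debts = (545 + 260 + 1,385 + 2,580 + 130) = 4,900. DTI = 4,900/11,700 = 41.9% ≤ 45%
LTV = 456,100/508,000 = 89.8% ≤ 97%
Credit 669 → row 668–719; LTV 89.8% → column 89.01–97%. Grid cell → 6.525%.

6.525%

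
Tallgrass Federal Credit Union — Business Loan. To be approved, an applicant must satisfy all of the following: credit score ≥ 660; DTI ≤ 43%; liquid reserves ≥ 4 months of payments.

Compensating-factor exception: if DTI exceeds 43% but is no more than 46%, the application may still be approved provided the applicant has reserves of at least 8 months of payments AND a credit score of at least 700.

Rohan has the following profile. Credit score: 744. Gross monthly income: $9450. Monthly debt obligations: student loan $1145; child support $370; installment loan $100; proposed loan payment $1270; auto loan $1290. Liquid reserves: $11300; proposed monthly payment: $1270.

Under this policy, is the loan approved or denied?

Approved

Credit score 744 ≥ 660 (meets base)
Total debts = (1,145 + 370 + 100 + 1,270 + 1,290) = 4,175. DTI: 4,175 ÷ 9,450 = 44.2%, over the 43% base limit.
Reserves = 11,300/1,270 = 8.9 months ≥ 4
44.2% falls in the override range (43%–46%), so the compensating-factor test applies.
Override check — reserves: 8.9 mo (ok); score: 744 (ok).
Both compensating conditions met → exception applies.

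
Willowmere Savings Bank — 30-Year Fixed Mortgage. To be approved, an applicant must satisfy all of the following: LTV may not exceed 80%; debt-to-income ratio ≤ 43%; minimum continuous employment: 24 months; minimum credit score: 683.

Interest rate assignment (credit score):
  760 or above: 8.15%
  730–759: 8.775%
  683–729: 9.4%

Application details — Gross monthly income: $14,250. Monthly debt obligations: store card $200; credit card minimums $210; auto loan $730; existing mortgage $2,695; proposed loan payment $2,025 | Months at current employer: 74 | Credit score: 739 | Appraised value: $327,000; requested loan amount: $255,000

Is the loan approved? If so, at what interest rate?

Approved at 8.775%

Credit score 739 ≥ 683 (meets minimum)
Total monthly debts = (200 + 210 + 730 + 2,695 + 2,025) = 5,860. Debt-to-income = 5,860/14,250 = 41.1% — meets 43% limit
LTV: 255,000 ÷ 327,000 = 78%, within 80% cap
Employment 74 ≥ 24 months
All requirements met. Score 739 falls in the 730–759 tier → 8.775%.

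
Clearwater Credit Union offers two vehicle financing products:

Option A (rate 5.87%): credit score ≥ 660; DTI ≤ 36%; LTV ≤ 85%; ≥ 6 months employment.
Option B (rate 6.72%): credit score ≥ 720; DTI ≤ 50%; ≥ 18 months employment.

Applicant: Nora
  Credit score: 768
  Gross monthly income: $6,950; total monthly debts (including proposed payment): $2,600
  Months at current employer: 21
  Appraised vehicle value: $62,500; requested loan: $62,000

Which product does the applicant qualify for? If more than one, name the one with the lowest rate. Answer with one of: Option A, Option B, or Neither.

Option B

DTI = 2,600/6,950 = 37.4%.
LTV = 62,000/62,500 = 99.2%.
Option A: score 768 ≥ 660; DTI 37.4% > 36%; LTV 99.2% > 85%; employment 21 ≥ 6 mo → does not qualify.
Option B: score 768 ≥ 720; DTI 37.4% ≤ 50%; employment 21 ≥ 18 mo → qualifies.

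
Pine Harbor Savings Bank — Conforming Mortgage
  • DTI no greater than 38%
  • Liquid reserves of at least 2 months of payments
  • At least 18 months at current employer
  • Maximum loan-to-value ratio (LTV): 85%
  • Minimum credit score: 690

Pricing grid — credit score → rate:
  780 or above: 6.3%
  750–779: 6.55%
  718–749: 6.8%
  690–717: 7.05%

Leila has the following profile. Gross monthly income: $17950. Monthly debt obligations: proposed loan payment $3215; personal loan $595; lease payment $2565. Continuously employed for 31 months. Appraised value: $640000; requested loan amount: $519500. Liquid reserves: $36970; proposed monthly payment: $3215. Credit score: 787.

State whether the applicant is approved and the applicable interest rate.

Credit score 787 ≥ 690 (meets minimum)
Liquid reserves cover 36,970/3,215 = 11.5 months — ≥ 2 required
Total monthly debts = (3,215 + 595 + 2,565) = 6,375. DTI: 6,375 ÷ 17,950 = 35.5%, within the 38% cap
Loan-to-value = 519,500/640,000 = 81.2% — pass (85% max)
Employment 31 ≥ 18 months
All requirements met. Score 787 falls in the 780 or above tier → 6.3%.

Approved at 6.3%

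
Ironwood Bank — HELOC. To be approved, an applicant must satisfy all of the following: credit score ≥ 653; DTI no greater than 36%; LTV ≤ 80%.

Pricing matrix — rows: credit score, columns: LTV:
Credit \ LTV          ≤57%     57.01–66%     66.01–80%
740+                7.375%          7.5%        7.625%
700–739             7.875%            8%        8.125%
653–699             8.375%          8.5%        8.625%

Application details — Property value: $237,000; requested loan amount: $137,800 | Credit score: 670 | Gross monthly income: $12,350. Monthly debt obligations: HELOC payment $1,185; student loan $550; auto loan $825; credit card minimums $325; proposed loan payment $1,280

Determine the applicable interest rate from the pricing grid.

8.5%

Credit score 670 ≥ 653; Total monthly debts = (1,185 + 550 + 825 + 325 + 1,280) = 4,165. Debt-to-income = 4,165/12,350 = 33.7% — meets 36% limit
LTV: 137,800 ÷ 237,000 = 58.1%, within 80% cap
Row: 670 falls in 653–699. Column: 58.1% falls in 57.01–66%. Rate = 8.5%.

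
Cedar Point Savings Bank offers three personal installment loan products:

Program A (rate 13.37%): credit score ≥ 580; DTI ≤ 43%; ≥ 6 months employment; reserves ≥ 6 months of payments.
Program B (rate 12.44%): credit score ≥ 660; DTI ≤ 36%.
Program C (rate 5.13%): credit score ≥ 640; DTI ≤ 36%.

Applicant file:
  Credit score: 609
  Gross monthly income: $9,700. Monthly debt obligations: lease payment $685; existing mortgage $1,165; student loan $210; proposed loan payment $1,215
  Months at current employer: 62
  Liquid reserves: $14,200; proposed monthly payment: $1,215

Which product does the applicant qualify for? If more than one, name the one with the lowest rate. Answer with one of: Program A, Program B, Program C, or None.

Program A

Total debts = (685 + 1,165 + 210 + 1,215) = 3,275; DTI = 3,275/9,700 = 33.8%.
Reserves = 14,200/1,215 = 11.7 months.
Program A: score 609 ≥ 580; DTI 33.8% ≤ 43%; employment 62 ≥ 6 mo; reserves 11.7 ≥ 6 mo → qualifies.
Program B: score 609 < 660; DTI 33.8% ≤ 36% → does not qualify.
Program C: score 609 < 640; DTI 33.8% ≤ 36% → does not qualify.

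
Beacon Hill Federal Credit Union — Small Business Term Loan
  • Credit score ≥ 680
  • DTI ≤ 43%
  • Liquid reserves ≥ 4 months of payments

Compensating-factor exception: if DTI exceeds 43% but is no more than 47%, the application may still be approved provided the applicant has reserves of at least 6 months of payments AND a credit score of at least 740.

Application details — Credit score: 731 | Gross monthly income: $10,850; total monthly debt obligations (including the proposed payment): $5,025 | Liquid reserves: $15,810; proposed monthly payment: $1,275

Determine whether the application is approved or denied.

Credit score 731 ≥ 680 (meets base)
DTI: 5,025 ÷ 10,850 = 46.3%, over the 43% base limit.
Liquid reserves cover 15,810/1,275 = 12.4 months — ≥ 4 required
DTI 46.3% is within the 43%–47% exception band; checking compensating factors.
Override check — reserves: 12.4 mo (ok); score: 731 (below 740).
Compensating-factor requirement not fully met.

Denied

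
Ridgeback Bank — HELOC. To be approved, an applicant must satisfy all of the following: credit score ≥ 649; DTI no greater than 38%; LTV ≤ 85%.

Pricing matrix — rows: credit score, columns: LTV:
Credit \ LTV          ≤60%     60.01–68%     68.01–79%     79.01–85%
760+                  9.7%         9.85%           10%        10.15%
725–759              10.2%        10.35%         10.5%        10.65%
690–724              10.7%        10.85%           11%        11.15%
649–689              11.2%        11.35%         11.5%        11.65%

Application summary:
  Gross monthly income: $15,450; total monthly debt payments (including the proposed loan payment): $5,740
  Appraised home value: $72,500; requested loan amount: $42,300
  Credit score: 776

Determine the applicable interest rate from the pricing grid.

Credit score 776 ≥ 649; DTI: 5,740 ÷ 15,450 = 37.2%, within the 38% cap
Loan-to-value = 42,300/72,500 = 58.3% — pass (85% max)
Row: 776 falls in 760+. Column: 58.3% falls in ≤60%. Rate = 9.7%.

9.7%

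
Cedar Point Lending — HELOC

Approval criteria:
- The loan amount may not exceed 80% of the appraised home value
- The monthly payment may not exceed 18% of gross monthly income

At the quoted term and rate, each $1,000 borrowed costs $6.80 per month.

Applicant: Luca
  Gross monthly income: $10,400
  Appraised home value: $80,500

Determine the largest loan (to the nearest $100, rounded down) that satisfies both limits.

$64,400

Payment cap: 18% × $10,400 = $1,872/month.
At $6.80 per $1,000, that supports 1,872/6.80 × 1,000 ≈ $275,294 → $275,200.
LTV cap: 80% × $80,500 = $64,400 → $64,400.
Binding constraint: loan-to-value.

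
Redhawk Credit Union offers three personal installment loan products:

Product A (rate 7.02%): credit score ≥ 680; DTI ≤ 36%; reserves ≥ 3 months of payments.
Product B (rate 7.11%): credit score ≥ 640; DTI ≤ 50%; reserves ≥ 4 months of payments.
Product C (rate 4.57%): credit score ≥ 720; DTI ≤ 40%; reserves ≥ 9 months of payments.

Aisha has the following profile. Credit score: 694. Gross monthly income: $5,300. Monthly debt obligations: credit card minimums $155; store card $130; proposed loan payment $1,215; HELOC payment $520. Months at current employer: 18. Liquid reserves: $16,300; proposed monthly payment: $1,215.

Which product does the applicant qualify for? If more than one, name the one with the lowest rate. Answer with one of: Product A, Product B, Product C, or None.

Product B

Total debts = (155 + 130 + 1,215 + 520) = 2,020; DTI = 2,020/5,300 = 38.1%.
Reserves = 16,300/1,215 = 13.4 months.
Product A: score 694 ≥ 680; DTI 38.1% > 36%; reserves 13.4 ≥ 3 mo → does not qualify.
Product B: score 694 ≥ 640; DTI 38.1% ≤ 50%; reserves 13.4 ≥ 4 mo → qualifies.
Product C: score 694 < 720; DTI 38.1% ≤ 40%; reserves 13.4 ≥ 9 mo → does not qualify.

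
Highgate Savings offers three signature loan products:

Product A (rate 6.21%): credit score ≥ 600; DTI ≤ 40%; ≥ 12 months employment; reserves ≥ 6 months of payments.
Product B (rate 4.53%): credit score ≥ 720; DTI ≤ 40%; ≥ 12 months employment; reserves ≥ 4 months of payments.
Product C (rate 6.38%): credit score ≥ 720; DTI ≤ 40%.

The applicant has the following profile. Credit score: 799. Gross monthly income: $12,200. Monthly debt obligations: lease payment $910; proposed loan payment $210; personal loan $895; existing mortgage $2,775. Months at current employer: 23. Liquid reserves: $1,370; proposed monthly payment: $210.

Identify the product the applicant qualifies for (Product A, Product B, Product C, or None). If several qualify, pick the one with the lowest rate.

Total debts = (910 + 210 + 895 + 2,775) = 4,790; DTI = 4,790/12,200 = 39.3%.
Reserves = 1,370/210 = 6.5 months.
Product A: score 799 ≥ 600; DTI 39.3% ≤ 40%; employment 23 ≥ 12 mo; reserves 6.5 ≥ 6 mo → qualifies.
Product B: score 799 ≥ 720; DTI 39.3% ≤ 40%; employment 23 ≥ 12 mo; reserves 6.5 ≥ 4 mo → qualifies.
Product C: score 799 ≥ 720; DTI 39.3% ≤ 40% → qualifies.
Qualifying: Product A, Product B, Product C. Lowest rate is 4.53% → Product B.

Product B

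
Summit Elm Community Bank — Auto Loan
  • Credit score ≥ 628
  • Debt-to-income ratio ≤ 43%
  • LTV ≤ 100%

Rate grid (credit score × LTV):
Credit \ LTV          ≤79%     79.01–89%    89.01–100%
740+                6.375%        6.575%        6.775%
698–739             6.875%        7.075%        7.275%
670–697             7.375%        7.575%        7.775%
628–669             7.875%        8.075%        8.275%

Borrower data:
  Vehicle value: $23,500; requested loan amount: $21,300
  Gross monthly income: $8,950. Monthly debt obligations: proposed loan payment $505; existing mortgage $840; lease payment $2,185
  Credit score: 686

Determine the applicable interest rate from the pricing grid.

Credit score 686 ≥ 628; Total monthly debts = (505 + 840 + 2,185) = 3,530. DTI = 3,530/8,950 = 39.4% ≤ 43%
LTV = 21,300/23,500 = 90.6% ≤ 100%
Score 686 is in the 670–697 band; LTV 90.6% is in the 89.01–100% band → 7.775%.

7.775%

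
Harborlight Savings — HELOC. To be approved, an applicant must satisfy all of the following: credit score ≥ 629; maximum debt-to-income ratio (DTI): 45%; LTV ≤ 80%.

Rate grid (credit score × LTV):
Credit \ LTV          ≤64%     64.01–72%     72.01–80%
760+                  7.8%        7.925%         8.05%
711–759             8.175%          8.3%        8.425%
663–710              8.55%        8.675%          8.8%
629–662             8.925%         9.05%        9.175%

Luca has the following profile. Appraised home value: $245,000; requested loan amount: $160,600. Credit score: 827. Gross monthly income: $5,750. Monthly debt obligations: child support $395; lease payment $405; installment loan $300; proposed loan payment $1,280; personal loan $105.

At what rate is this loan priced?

Credit score 827 ≥ 629; Total monthly debts = (395 + 405 + 300 + 1,280 + 105) = 2,485. DTI: 2,485 ÷ 5,750 = 43.2%, within the 45% cap
LTV: 160,600 ÷ 245,000 = 65.6%, within 80% cap
Row: 827 falls in 760+. Column: 65.6% falls in 64.01–72%. Rate = 7.925%.

7.925%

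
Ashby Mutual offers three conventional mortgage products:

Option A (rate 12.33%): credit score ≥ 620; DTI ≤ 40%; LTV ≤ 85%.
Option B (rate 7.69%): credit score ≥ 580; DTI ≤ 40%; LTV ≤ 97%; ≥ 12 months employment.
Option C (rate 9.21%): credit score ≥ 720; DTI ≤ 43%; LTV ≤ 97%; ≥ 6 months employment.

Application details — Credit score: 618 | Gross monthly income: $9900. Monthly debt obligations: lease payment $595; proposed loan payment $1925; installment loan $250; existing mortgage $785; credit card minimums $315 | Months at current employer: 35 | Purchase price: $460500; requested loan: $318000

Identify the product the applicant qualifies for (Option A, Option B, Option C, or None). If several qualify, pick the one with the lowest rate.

Total debts = (595 + 1,925 + 250 + 785 + 315) = 3,870; DTI = 3,870/9,900 = 39.1%.
LTV = 318,000/460,500 = 69.1%.
Option A: score 618 < 620; DTI 39.1% ≤ 40%; LTV 69.1% ≤ 85% → does not qualify.
Option B: score 618 ≥ 580; DTI 39.1% ≤ 40%; LTV 69.1% ≤ 97%; employment 35 ≥ 12 mo → qualifies.
Option C: score 618 < 720; DTI 39.1% ≤ 43%; LTV 69.1% ≤ 97%; employment 35 ≥ 6 mo → does not qualify.

Option B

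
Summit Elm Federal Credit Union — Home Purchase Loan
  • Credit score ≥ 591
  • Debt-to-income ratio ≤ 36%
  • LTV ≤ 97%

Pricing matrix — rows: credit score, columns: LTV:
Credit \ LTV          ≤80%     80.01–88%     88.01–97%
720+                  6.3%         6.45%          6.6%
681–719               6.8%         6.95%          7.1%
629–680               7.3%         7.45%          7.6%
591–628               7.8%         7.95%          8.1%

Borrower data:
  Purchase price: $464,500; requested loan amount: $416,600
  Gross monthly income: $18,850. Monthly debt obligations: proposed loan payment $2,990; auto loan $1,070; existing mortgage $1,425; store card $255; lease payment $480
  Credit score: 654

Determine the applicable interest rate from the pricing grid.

Credit score 654 ≥ 591; Total monthly debts = (2,990 + 1,070 + 1,425 + 255 + 480) = 6,220. DTI: 6,220 ÷ 18,850 = 33%, within the 36% cap
LTV = 416,600/464,500 = 89.7% ≤ 97%
Credit 654 → row 629–680; LTV 89.7% → column 88.01–97%. Grid cell → 7.6%.

7.6%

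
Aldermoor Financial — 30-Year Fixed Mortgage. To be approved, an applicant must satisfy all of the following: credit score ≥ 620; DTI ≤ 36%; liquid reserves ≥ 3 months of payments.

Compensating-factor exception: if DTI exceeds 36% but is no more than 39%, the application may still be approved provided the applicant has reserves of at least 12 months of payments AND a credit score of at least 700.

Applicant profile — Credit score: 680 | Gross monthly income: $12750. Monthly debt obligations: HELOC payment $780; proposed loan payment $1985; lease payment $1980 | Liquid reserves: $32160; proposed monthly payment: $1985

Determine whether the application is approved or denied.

Credit score 680 ≥ 620 (meets base)
Total debts = (780 + 1,985 + 1,980) = 4,745. DTI: 4,745 ÷ 12,750 = 37.2%, over the 36% base limit.
Liquid reserves cover 32,160/1,985 = 16.2 months — ≥ 3 required
37.2% falls in the override range (36%–39%), so the compensating-factor test applies.
Override check — reserves: 16.2 mo (ok); score: 680 (below 700).
Override conditions not both satisfied; exception does not apply.

Denied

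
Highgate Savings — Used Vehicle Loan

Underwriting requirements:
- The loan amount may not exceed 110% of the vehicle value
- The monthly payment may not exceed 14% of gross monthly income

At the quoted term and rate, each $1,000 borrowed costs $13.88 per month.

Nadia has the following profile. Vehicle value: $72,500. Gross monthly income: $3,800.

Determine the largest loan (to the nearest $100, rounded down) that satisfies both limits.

Payment cap: 14% × $3,800 = $532/month.
At $13.88 per $1,000, that supports 532/13.88 × 1,000 ≈ $38,328 → $38,300.
LTV cap: 110% × $72,500 = $79,750 → $79,700.
Binding constraint: payment-to-income.

$38,300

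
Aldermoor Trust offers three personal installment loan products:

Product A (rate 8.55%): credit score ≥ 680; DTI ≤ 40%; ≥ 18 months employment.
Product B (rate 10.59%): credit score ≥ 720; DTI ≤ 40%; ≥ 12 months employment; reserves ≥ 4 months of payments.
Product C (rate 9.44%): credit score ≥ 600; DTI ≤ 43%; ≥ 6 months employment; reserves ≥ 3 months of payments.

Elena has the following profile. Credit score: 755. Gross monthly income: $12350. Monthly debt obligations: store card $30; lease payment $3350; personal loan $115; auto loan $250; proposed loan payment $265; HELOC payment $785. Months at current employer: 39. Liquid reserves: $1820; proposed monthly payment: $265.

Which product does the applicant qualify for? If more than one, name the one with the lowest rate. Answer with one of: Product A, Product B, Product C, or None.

Product A

Total debts = (30 + 3,350 + 115 + 250 + 265 + 785) = 4,795; DTI = 4,795/12,350 = 38.8%.
Reserves = 1,820/265 = 6.9 months.
Product A: score 755 ≥ 680; DTI 38.8% ≤ 40%; employment 39 ≥ 18 mo → qualifies.
Product B: score 755 ≥ 720; DTI 38.8% ≤ 40%; employment 39 ≥ 12 mo; reserves 6.9 ≥ 4 mo → qualifies.
Product C: score 755 ≥ 600; DTI 38.8% ≤ 43%; employment 39 ≥ 6 mo; reserves 6.9 ≥ 3 mo → qualifies.
Qualifying: Product A, Product B, Product C. Lowest rate is 8.55% → Product A.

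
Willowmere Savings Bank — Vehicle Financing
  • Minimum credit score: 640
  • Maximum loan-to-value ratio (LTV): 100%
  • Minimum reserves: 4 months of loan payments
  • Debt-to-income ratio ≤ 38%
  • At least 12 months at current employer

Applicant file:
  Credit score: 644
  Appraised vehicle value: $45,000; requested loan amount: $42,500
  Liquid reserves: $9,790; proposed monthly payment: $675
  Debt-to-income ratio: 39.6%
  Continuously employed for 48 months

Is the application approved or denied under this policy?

Denied

Credit score 644 ≥ 640 (meets)
LTV = 42,500/45,000 = 94.4% ≤ 100%
Reserves: 9,790 ÷ 675 = 14.5 months (meets 4-month minimum)
DTI 39.6% > 38%
Employment 48 ≥ 12 months
Fails on DTI.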